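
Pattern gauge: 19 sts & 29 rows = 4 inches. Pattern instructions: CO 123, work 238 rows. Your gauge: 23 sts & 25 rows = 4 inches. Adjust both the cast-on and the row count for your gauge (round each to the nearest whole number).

Cast on 149 stitches; work 205 rows.

Stitches: 123 × 23/19 = 148.89 → 149.
Rows: 238 × 25/29 = 205.17 → 205.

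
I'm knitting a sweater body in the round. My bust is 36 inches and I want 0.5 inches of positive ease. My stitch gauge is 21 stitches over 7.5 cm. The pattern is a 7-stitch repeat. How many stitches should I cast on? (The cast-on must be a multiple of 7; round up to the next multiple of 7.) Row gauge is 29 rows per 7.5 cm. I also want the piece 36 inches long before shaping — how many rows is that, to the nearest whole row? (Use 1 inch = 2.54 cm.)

Finished = 36 + 0.5 = 36.5 inches.
36.5 inches × 2.54 = 92.71 cm.
21/7.5 = 2.8 sts per cm; 92.71 × 2.8 = 259.59 sts.
Next multiple of 7 → 266.
36 inches = 91.44 cm; × 3.867 = 353.57 → 354 rows.

Cast on 266 stitches; work 354 rows.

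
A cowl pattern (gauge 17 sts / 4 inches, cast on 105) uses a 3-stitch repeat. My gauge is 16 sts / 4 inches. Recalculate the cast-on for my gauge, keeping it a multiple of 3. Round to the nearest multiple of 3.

105 × 16 / 17 = 98.82.
Nearest multiple of 3: 99.

CO 99 sts.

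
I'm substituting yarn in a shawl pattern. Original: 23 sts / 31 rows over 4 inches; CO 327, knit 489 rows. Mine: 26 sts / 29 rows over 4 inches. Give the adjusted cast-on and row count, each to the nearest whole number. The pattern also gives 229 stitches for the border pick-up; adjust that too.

Cast on 370 stitches; work 457 rows; border pick-up 259 stitches.

Stitches: 327 × 26/23 = 369.65 → 370.
Rows: 489 × 29/31 = 457.45 → 457.
border pick-up: 229 × 26/23 = 258.87 → 259.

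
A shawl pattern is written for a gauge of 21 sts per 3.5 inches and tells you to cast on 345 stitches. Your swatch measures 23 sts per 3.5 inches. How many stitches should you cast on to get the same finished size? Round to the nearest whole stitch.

Cast on 378 stitches.

Scale factor = 23 / 21 = 1.095.
345 × 23 / 21 = 377.86 sts.
→ 378 sts.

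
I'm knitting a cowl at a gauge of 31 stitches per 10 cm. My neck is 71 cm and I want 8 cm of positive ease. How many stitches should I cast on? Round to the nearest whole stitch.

Finished = 71 + 8 = 79 cm.
31 / 10 = 3.1 sts per cm.
79.00 × 3.1 = 244.90 sts.
→ 245 sts.

CO 245 sts.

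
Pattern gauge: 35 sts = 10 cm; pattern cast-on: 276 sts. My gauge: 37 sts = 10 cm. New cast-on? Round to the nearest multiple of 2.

Cast on 292 stitches.

Scale factor = 37 / 35 = 1.057.
276 × 37 / 35 = 291.77 sts.
→ 292 sts.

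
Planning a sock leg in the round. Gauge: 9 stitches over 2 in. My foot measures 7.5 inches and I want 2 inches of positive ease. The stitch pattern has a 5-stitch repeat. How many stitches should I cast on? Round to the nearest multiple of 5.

CO 45 sts.

Finished = 7.5 + 2 = 9.5 inches.
9 / 2 = 4.5 sts/in.
9.5 × 4.5 = 42.75 sts.
Nearest multiple of 5: 45.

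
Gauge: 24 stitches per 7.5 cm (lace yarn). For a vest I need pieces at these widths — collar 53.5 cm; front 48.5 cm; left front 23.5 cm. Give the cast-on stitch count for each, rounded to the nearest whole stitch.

Rate = 24/7.5 = 3.2 sts per cm.
collar: 53.5 × 3.2 = 171.20 → 171.
front: 48.5 × 3.2 = 155.20 → 155.
left front: 23.5 × 3.2 = 75.20 → 75.

collar 171; front 155; left front 75.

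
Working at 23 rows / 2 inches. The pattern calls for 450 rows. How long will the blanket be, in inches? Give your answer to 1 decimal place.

39.1 inches.

23 rows / 2 inch = 11.5 rows per inch.
450 / 11.5 = 39.13 inches.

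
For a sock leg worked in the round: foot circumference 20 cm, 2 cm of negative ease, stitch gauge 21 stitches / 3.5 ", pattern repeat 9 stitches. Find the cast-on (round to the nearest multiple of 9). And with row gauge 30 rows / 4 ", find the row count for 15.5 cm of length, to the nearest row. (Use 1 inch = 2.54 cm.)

Cast on 45 stitches; work 46 rows.

Finished = 20 − 2 = 18 cm.
18 cm × 1/2.54 = 7.09 inches.
21/3.5 = 6 sts per in; 7.09 × 6 = 42.52 sts.
Nearest multiple of 9 → 45.
15.5 cm = 6.10 inches; × 7.5 = 45.77 → 46 rows.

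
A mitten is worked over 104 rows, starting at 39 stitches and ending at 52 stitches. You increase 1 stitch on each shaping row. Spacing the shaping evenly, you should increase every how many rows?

Stitches to add: |52 − 39| = 13.
Shaping rows needed: 13 / 1 = 13.
104 rows / 13 = every 8 rows.

Increase every 8th row.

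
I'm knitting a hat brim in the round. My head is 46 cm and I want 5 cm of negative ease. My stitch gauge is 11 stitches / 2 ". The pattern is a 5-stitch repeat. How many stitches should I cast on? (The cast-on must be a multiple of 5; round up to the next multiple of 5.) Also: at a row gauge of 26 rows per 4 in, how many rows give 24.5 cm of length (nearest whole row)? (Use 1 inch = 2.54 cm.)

Finished = 46 − 5 = 41 cm.
41 cm × 1/2.54 = 16.14 inches.
11/2 = 5.5 sts per in; 16.14 × 5.5 = 88.78 sts.
Next multiple of 5 → 90.
24.5 cm = 9.65 inches; × 6.5 = 62.70 → 63 rows.

Cast on 90 stitches; work 63 rows.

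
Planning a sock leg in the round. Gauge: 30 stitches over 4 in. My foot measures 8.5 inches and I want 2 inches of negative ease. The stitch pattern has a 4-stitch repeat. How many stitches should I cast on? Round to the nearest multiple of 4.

Finished = 8.5 − 2 = 6.5 inches.
30 / 4 = 7.5 sts/in.
6.5 × 7.5 = 48.75 sts.
Nearest multiple of 4: 48.

Cast on 48 stitches.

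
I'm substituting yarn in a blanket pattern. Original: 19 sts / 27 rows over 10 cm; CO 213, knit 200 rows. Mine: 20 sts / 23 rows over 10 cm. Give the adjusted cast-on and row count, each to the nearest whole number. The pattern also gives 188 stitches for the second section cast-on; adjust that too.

Stitches: 213 × 20/19 = 224.21 → 224.
Rows: 200 × 23/27 = 170.37 → 170.
second section cast-on: 188 × 20/19 = 197.89 → 198.

Cast on 224 stitches; work 170 rows; second section cast-on 198 stitches.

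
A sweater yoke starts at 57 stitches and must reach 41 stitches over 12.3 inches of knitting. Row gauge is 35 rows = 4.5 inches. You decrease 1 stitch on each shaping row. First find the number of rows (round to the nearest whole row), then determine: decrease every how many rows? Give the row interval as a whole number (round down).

Decrease every 6th row.

Rows = 12.3 × 7.778 = 95.7 → 96 rows.
Stitches to remove: 16 → 16 shaping rows (at 1 st each).
96 / 16 = 6.00 → every 6 rows.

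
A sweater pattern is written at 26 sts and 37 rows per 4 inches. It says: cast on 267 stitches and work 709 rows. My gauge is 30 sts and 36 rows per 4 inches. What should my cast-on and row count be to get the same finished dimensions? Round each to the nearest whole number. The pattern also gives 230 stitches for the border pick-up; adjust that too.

Cast on 308 stitches; work 690 rows; border pick-up 265 stitches.

Stitches: 267 × 30/26 = 308.08 → 308.
Rows: 709 × 36/37 = 689.84 → 690.
border pick-up: 230 × 30/26 = 265.38 → 265.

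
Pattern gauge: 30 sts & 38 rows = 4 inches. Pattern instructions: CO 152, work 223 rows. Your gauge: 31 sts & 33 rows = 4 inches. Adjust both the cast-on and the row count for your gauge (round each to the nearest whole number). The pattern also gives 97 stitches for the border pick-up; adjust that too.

Stitches: 152 × 31/30 = 157.07 → 157.
Rows: 223 × 33/38 = 193.66 → 194.
border pick-up: 97 × 31/30 = 100.23 → 100.

Cast on 157 stitches; work 194 rows; border pick-up 100 stitches.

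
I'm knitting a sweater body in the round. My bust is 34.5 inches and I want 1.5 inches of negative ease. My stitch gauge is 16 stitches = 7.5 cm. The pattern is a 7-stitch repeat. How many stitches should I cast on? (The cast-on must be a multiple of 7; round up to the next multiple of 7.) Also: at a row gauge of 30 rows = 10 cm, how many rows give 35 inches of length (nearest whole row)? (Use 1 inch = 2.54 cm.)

Cast on 182 stitches; work 267 rows.

Finished = 34.5 − 1.5 = 33 inches.
33 inches × 2.54 = 83.82 cm.
16/7.5 = 2.133 sts per cm; 83.82 × 2.133 = 178.82 sts.
Next multiple of 7 → 182.
35 inches = 88.90 cm; × 3 = 266.70 → 267 rows.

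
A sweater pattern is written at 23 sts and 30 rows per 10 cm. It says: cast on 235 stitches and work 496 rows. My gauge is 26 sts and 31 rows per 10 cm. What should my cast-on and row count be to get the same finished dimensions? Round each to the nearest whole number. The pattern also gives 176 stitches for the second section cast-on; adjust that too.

Stitches: 235 × 26/23 = 265.65 → 266.
Rows: 496 × 31/30 = 512.53 → 513.
second section cast-on: 176 × 26/23 = 198.96 → 199.

Cast on 266 stitches; work 513 rows; second section cast-on 199 stitches.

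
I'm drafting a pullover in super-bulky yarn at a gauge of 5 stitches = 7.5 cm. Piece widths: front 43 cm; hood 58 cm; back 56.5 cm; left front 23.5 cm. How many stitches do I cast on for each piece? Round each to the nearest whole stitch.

Rate = 5/7.5 = 0.667 sts per cm.
front: 43 × 0.667 = 28.67 → 29.
hood: 58 × 0.667 = 38.67 → 39.
back: 56.5 × 0.667 = 37.67 → 38.
left front: 23.5 × 0.667 = 15.67 → 16.

front 29; hood 39; back 38; left front 16.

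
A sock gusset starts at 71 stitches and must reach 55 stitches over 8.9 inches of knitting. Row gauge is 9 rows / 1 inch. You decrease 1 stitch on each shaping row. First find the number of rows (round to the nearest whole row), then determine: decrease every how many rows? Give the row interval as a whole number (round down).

Rows = 8.9 × 9 = 80.1 → 80 rows.
Stitches to remove: 16 → 16 shaping rows (at 1 st each).
80 / 16 = 5.00 → every 5 rows.

Decrease every 5th row.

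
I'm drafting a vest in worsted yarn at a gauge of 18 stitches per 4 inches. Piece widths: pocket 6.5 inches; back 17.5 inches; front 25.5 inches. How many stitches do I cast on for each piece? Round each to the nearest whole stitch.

pocket 29; back 79; front 115.

Rate = 18/4 = 4.5 sts per in.
pocket: 6.5 × 4.5 = 29.25 → 29.
back: 17.5 × 4.5 = 78.75 → 79.
front: 25.5 × 4.5 = 114.75 → 115.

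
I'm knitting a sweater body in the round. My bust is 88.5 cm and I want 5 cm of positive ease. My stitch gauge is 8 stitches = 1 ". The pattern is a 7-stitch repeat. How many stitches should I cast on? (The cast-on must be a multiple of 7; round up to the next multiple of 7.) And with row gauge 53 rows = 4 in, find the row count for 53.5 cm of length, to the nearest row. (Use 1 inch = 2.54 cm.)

Cast on 301 stitches; work 279 rows.

Finished = 88.5 + 5 = 93.5 cm.
93.5 cm × 1/2.54 = 36.81 inches.
8/1 = 8 sts per in; 36.81 × 8 = 294.49 sts.
Next multiple of 7 → 301.
53.5 cm = 21.06 inches; × 13.25 = 279.08 → 279 rows.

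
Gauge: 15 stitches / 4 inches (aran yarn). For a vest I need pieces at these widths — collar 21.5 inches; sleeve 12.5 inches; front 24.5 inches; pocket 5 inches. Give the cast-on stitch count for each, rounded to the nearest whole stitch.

collar 81; sleeve 47; front 92; pocket 19.

Rate = 15/4 = 3.75 sts per in.
collar: 21.5 × 3.75 = 80.62 → 81.
sleeve: 12.5 × 3.75 = 46.88 → 47.
front: 24.5 × 3.75 = 91.88 → 92.
pocket: 5 × 3.75 = 18.75 → 19.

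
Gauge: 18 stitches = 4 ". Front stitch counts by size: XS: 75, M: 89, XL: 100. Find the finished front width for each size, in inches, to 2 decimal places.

XS 16.67 inches; M 19.78 inches; XL 22.22 inches.

18/4 = 4.5 sts per in.
XS: 75 / 4.5 = 16.667 → 16.67 in.
M: 89 / 4.5 = 19.778 → 19.78 in.
XL: 100 / 4.5 = 22.222 → 22.22 in.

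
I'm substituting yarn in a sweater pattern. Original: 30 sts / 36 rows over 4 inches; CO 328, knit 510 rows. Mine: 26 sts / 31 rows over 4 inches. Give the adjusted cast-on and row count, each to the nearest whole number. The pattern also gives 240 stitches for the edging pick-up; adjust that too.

Stitches: 328 × 26/30 = 284.27 → 284.
Rows: 510 × 31/36 = 439.17 → 439.
edging pick-up: 240 × 26/30 = 208.00 → 208.

Cast on 284 stitches; work 439 rows; edging pick-up 208 stitches.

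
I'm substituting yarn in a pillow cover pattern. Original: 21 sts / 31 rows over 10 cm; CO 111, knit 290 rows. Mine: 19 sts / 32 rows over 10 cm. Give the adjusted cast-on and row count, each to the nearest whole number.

Cast on 100 stitches; work 299 rows.

Stitches: 111 × 19/21 = 100.43 → 100.
Rows: 290 × 32/31 = 299.35 → 299.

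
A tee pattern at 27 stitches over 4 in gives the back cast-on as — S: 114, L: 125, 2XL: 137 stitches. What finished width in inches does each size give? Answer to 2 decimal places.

27/4 = 6.75 sts per in.
S: 114 / 6.75 = 16.889 → 16.89 in.
L: 125 / 6.75 = 18.519 → 18.52 in.
2XL: 137 / 6.75 = 20.296 → 20.30 in.

S 16.89 inches; L 18.52 inches; 2XL 20.30 inches.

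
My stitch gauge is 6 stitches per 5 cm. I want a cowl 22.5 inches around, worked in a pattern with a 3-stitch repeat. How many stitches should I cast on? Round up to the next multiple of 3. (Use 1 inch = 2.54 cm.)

CO 69 sts.

22.5 in = 22.5 × 2.54 = 57.15 cm.
6 / 5 = 1.2 sts/cm.
57.15 × 1.2 = 68.58 sts.
→ 69.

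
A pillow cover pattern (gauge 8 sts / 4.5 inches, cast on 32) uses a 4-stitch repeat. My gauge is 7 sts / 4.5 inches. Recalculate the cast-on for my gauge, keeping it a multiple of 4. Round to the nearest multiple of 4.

28 stitches.

32 × 7 / 8 = 28.00.
Nearest multiple of 4: 28.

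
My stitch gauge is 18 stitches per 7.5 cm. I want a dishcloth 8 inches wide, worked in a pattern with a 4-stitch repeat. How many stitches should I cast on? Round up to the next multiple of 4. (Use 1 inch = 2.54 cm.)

8 in = 8 × 2.54 = 20.32 cm.
18 / 7.5 = 2.4 sts/cm.
20.32 × 2.4 = 48.77 sts.
→ 52.

CO 52 sts.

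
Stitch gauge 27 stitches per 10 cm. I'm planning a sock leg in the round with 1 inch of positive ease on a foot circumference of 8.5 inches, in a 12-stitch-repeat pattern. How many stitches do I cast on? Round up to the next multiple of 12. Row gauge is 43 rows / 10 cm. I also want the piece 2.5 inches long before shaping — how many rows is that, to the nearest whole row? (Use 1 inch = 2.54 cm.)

Cast on 72 stitches; work 27 rows.

Finished = 8.5 + 1 = 9.5 inches.
9.5 inches × 2.54 = 24.13 cm.
27/10 = 2.7 sts per cm; 24.13 × 2.7 = 65.15 sts.
Next multiple of 12 → 72.
2.5 inches = 6.35 cm; × 4.3 = 27.30 → 27 rows.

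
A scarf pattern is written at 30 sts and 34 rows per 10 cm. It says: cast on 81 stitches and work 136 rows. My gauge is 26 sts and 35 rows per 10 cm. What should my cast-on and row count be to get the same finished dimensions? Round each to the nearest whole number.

Stitches: 81 × 26/30 = 70.20 → 70.
Rows: 136 × 35/34 = 140.00 → 140.

Cast on 70 stitches; work 140 rows.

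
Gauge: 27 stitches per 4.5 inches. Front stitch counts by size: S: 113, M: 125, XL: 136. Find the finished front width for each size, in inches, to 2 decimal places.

S 18.83 inches; M 20.83 inches; XL 22.67 inches.

27/4.5 = 6 sts per in.
S: 113 / 6 = 18.833 → 18.83 in.
M: 125 / 6 = 20.833 → 20.83 in.
XL: 136 / 6 = 22.667 → 22.67 in.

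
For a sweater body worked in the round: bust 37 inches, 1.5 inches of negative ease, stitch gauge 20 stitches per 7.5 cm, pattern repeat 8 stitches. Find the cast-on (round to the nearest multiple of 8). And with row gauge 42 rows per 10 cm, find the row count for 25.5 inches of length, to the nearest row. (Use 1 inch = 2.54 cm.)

Cast on 240 stitches; work 272 rows.

Finished = 37 − 1.5 = 35.5 inches.
35.5 inches × 2.54 = 90.17 cm.
20/7.5 = 2.667 sts per cm; 90.17 × 2.667 = 240.45 sts.
Nearest multiple of 8 → 240.
25.5 inches = 64.77 cm; × 4.2 = 272.03 → 272 rows.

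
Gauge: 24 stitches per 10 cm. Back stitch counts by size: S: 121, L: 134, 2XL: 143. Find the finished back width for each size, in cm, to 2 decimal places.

24/10 = 2.4 sts per cm.
S: 121 / 2.4 = 50.417 → 50.42 cm.
L: 134 / 2.4 = 55.833 → 55.83 cm.
2XL: 143 / 2.4 = 59.583 → 59.58 cm.

S 50.42 cm; L 55.83 cm; 2XL 59.58 cm.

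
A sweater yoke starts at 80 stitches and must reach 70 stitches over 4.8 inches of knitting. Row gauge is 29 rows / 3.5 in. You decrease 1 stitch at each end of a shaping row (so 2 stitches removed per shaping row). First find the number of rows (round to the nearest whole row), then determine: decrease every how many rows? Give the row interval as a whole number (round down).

Decrease every 8th row.

Rows = 4.8 × 8.286 = 39.8 → 40 rows.
Stitches to remove: 10 → 5 shaping rows (at 2 st each).
40 / 5 = 8.00 → every 8 rows.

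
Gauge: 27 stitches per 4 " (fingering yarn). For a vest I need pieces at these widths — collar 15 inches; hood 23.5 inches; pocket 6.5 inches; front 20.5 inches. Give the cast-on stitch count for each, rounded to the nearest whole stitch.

Rate = 27/4 = 6.75 sts per in.
collar: 15 × 6.75 = 101.25 → 101.
hood: 23.5 × 6.75 = 158.62 → 159.
pocket: 6.5 × 6.75 = 43.88 → 44.
front: 20.5 × 6.75 = 138.38 → 138.

collar 101; hood 159; pocket 44; front 138.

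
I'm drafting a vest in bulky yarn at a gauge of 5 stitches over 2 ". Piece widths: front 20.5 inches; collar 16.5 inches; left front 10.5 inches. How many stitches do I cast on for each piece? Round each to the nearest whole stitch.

Rate = 5/2 = 2.5 sts per in.
front: 20.5 × 2.5 = 51.25 → 51.
collar: 16.5 × 2.5 = 41.25 → 41.
left front: 10.5 × 2.5 = 26.25 → 26.

front 51; collar 41; left front 26.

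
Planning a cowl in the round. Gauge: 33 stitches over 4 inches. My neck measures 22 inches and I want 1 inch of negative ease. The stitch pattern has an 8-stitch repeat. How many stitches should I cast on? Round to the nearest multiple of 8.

176 stitches.

Finished = 22 − 1 = 21 inches.
33 / 4 = 8.25 sts/in.
21 × 8.25 = 173.25 sts.
Nearest multiple of 8: 176.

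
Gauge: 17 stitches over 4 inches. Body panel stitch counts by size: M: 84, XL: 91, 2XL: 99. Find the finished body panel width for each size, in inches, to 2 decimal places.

17/4 = 4.25 sts per in.
M: 84 / 4.25 = 19.765 → 19.76 in.
XL: 91 / 4.25 = 21.412 → 21.41 in.
2XL: 99 / 4.25 = 23.294 → 23.29 in.

M 19.76 inches; XL 21.41 inches; 2XL 23.29 inches.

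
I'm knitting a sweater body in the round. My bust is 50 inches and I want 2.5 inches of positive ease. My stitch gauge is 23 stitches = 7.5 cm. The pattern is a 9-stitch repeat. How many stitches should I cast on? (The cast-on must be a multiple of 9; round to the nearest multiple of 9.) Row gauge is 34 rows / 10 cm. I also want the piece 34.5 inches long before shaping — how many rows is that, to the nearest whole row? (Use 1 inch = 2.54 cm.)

Finished = 50 + 2.5 = 52.5 inches.
52.5 inches × 2.54 = 133.35 cm.
23/7.5 = 3.067 sts per cm; 133.35 × 3.067 = 408.94 sts.
Nearest multiple of 9 → 405.
34.5 inches = 87.63 cm; × 3.4 = 297.94 → 298 rows.

Cast on 405 stitches; work 298 rows.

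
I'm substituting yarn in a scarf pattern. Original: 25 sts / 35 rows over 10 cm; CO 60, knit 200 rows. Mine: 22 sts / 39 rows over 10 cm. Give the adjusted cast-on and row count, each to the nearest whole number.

Stitches: 60 × 22/25 = 52.80 → 53.
Rows: 200 × 39/35 = 222.86 → 223.

Cast on 53 stitches; work 223 rows.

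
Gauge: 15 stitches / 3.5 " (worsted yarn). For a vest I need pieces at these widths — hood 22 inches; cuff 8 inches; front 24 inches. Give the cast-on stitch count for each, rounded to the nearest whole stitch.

hood 94; cuff 34; front 103.

Rate = 15/3.5 = 4.286 sts per in.
hood: 22 × 4.286 = 94.29 → 94.
cuff: 8 × 4.286 = 34.29 → 34.
front: 24 × 4.286 = 102.86 → 103.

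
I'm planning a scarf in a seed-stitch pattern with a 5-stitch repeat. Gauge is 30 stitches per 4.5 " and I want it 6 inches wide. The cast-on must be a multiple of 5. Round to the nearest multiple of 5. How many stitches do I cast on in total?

30 / 4.5 = 6.667 sts per inch.
6 × 6.667 = 40.00 sts.
Nearest multiple of 5: 40.

40 stitches.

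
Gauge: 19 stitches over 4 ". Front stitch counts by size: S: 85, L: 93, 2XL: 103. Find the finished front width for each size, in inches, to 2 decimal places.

S 17.89 inches; L 19.58 inches; 2XL 21.68 inches.

19/4 = 4.75 sts per in.
S: 85 / 4.75 = 17.895 → 17.89 in.
L: 93 / 4.75 = 19.579 → 19.58 in.
2XL: 103 / 4.75 = 21.684 → 21.68 in.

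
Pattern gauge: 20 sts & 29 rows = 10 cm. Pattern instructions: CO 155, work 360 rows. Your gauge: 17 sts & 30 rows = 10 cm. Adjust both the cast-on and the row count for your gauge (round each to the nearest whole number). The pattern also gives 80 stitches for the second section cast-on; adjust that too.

Stitches: 155 × 17/20 = 131.75 → 132.
Rows: 360 × 30/29 = 372.41 → 372.
second section cast-on: 80 × 17/20 = 68.00 → 68.

Cast on 132 stitches; work 372 rows; second section cast-on 68 stitches.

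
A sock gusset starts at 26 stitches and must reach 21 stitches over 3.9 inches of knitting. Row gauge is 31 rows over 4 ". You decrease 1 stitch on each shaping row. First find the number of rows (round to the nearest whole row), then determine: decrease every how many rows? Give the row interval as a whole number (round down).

Decrease every 6th row.

Rows = 3.9 × 7.75 = 30.2 → 30 rows.
Stitches to remove: 5 → 5 shaping rows (at 1 st each).
30 / 5 = 6.00 → every 6 rows.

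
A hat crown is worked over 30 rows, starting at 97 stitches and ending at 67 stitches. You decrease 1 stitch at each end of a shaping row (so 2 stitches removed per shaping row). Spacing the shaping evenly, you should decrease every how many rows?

Decrease every 2nd row.

Stitches to remove: |67 − 97| = 30.
Shaping rows needed: 30 / 2 = 15.
30 rows / 15 = every 2 rows.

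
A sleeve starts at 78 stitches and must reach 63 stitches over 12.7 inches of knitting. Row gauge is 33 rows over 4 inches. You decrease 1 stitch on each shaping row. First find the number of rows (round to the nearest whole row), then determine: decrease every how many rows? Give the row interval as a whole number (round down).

Decrease every 7th row.

Rows = 12.7 × 8.25 = 104.8 → 105 rows.
Stitches to remove: 15 → 15 shaping rows (at 1 st each).
105 / 15 = 7.00 → every 7 rows.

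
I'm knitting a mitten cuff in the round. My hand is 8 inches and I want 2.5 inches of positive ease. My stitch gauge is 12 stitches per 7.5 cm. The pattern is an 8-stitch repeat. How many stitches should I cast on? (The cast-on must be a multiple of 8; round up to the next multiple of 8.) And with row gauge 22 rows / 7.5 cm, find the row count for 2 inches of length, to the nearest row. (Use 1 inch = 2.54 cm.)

Finished = 8 + 2.5 = 10.5 inches.
10.5 inches × 2.54 = 26.67 cm.
12/7.5 = 1.6 sts per cm; 26.67 × 1.6 = 42.67 sts.
Next multiple of 8 → 48.
2 inches = 5.08 cm; × 2.933 = 14.90 → 15 rows.

Cast on 48 stitches; work 15 rows.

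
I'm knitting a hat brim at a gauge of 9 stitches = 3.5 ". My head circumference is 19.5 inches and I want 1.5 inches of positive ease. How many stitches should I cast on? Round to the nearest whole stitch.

Finished = 19.5 + 1.5 = 21 in.
9 / 3.5 = 2.571 sts per inch.
21.00 × 2.571 = 54.00 sts.

Cast on 54 stitches.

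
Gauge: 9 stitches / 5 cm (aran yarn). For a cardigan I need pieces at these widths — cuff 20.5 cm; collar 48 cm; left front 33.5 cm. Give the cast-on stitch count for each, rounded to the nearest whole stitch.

cuff 37; collar 86; left front 60.

Rate = 9/5 = 1.8 sts per cm.
cuff: 20.5 × 1.8 = 36.90 → 37.
collar: 48 × 1.8 = 86.40 → 86.
left front: 33.5 × 1.8 = 60.30 → 60.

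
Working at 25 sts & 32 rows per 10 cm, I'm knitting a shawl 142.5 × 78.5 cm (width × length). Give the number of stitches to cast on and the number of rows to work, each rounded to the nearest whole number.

Cast on 356 stitches and work 251 rows.

Stitch gauge = 25/10 = 2.5 sts/cm; 142.5 × 2.5 = 356.25 → 356 sts.
Row gauge = 32/10 = 3.2 rows/cm; 78.5 × 3.2 = 251.20 → 251 rows.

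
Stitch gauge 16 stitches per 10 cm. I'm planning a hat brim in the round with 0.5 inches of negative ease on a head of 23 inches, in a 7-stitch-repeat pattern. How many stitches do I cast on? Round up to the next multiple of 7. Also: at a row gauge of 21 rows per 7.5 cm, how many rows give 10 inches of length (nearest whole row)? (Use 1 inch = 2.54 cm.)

Finished = 23 − 0.5 = 22.5 inches.
22.5 inches × 2.54 = 57.15 cm.
16/10 = 1.6 sts per cm; 57.15 × 1.6 = 91.44 sts.
Next multiple of 7 → 98.
10 inches = 25.40 cm; × 2.8 = 71.12 → 71 rows.

Cast on 98 stitches; work 71 rows.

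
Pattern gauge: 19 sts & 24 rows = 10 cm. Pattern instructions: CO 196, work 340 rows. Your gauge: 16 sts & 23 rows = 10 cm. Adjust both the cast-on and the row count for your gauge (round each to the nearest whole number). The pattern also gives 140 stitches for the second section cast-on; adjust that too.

Cast on 165 stitches; work 326 rows; second section cast-on 118 stitches.

Stitches: 196 × 16/19 = 165.05 → 165.
Rows: 340 × 23/24 = 325.83 → 326.
second section cast-on: 140 × 16/19 = 117.89 → 118.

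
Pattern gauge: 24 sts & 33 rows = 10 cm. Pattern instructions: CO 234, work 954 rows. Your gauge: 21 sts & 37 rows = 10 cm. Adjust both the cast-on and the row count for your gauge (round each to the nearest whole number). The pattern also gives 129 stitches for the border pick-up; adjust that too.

Stitches: 234 × 21/24 = 204.75 → 205.
Rows: 954 × 37/33 = 1069.64 → 1070.
border pick-up: 129 × 21/24 = 112.88 → 113.

Cast on 205 stitches; work 1070 rows; border pick-up 113 stitches.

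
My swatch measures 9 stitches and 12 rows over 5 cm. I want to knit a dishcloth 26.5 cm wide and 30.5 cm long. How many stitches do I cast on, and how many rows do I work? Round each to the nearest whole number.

Cast on 48 stitches and work 73 rows.

Stitch gauge = 9/5 = 1.8 sts/cm; 26.5 × 1.8 = 47.70 → 48 sts.
Row gauge = 12/5 = 2.4 rows/cm; 30.5 × 2.4 = 73.20 → 73 rows.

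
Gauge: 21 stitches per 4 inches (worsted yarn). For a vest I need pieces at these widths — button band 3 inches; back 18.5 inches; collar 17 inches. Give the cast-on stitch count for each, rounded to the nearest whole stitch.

button band 16; back 97; collar 89.

Rate = 21/4 = 5.25 sts per in.
button band: 3 × 5.25 = 15.75 → 16.
back: 18.5 × 5.25 = 97.12 → 97.
collar: 17 × 5.25 = 89.25 → 89.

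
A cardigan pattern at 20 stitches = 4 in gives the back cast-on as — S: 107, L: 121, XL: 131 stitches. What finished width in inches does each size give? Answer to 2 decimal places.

20/4 = 5 sts per in.
S: 107 / 5 = 21.400 → 21.40 in.
L: 121 / 5 = 24.200 → 24.20 in.
XL: 131 / 5 = 26.200 → 26.20 in.

S 21.40 inches; L 24.20 inches; XL 26.20 inches.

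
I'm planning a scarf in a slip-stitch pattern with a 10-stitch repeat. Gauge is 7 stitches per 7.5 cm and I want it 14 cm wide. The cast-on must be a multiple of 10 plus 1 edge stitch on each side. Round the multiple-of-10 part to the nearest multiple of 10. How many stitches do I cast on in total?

Cast on 12 stitches.

7 / 7.5 = 0.933 sts per cm.
14 × 0.933 = 13.07 sts.
Less 2 edge sts → 11.07 for the repeat.
Nearest multiple of 10: 10.
Add back 2 edge sts → 12.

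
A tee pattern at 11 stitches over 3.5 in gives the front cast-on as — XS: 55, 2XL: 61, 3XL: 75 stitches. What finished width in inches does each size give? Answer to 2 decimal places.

11/3.5 = 3.143 sts per in.
XS: 55 / 3.143 = 17.500 → 17.50 in.
2XL: 61 / 3.143 = 19.409 → 19.41 in.
3XL: 75 / 3.143 = 23.864 → 23.86 in.

XS 17.50 inches; 2XL 19.41 inches; 3XL 23.86 inches.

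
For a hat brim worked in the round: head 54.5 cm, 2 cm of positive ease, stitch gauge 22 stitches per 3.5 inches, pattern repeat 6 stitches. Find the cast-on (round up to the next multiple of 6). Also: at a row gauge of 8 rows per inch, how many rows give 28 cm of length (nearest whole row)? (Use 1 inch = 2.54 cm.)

Finished = 54.5 + 2 = 56.5 cm.
56.5 cm × 1/2.54 = 22.24 inches.
22/3.5 = 6.286 sts per in; 22.24 × 6.286 = 139.82 sts.
Next multiple of 6 → 144.
28 cm = 11.02 inches; × 8 = 88.19 → 88 rows.

Cast on 144 stitches; work 88 rows.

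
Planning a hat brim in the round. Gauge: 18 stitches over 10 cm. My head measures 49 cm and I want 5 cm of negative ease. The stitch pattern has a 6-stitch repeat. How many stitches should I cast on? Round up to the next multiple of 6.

Finished = 49 − 5 = 44 cm.
18 / 10 = 1.8 sts/cm.
44 × 1.8 = 79.20 sts.
Next multiple of 6: 84.

84 stitches.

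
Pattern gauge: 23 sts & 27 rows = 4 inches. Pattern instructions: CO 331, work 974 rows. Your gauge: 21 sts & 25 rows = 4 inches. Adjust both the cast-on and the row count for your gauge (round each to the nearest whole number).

Stitches: 331 × 21/23 = 302.22 → 302.
Rows: 974 × 25/27 = 901.85 → 902.

Cast on 302 stitches; work 902 rows.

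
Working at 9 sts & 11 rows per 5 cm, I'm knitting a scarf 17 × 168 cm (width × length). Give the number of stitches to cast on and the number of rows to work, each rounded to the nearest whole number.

Cast on 31 stitches and work 370 rows.

Stitch gauge = 9/5 = 1.8 sts/cm; 17 × 1.8 = 30.60 → 31 sts.
Row gauge = 11/5 = 2.2 rows/cm; 168 × 2.2 = 369.60 → 370 rows.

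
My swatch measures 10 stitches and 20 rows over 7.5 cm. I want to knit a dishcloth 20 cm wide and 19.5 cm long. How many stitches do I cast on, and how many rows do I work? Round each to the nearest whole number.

Cast on 27 stitches and work 52 rows.

Stitch gauge = 10/7.5 = 1.333 sts/cm; 20 × 1.333 = 26.67 → 27 sts.
Row gauge = 20/7.5 = 2.667 rows/cm; 19.5 × 2.667 = 52.00 → 52 rows.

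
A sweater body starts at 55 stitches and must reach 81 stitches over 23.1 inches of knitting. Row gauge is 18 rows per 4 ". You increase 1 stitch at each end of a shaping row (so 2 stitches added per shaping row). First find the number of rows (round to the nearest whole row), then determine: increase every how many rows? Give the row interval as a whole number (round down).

Rows = 23.1 × 4.5 = 104.0 → 104 rows.
Stitches to add: 26 → 13 shaping rows (at 2 st each).
104 / 13 = 8.00 → every 8 rows.

Increase every 8th row.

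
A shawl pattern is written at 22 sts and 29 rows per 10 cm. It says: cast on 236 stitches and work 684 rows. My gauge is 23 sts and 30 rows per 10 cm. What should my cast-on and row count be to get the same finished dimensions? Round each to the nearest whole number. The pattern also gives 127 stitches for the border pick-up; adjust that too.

Cast on 247 stitches; work 708 rows; border pick-up 133 stitches.

Stitches: 236 × 23/22 = 246.73 → 247.
Rows: 684 × 30/29 = 707.59 → 708.
border pick-up: 127 × 23/22 = 132.77 → 133.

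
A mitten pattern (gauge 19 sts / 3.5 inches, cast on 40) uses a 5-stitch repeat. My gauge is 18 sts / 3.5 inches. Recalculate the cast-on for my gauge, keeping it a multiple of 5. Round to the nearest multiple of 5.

CO 40 sts.

40 × 18 / 19 = 37.89.
Nearest multiple of 5: 40.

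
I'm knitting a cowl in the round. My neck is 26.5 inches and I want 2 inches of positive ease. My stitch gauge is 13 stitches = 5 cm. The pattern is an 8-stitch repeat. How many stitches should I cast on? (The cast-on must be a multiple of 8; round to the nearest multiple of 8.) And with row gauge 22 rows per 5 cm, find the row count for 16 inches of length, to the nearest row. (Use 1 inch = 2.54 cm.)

Cast on 192 stitches; work 179 rows.

Finished = 26.5 + 2 = 28.5 inches.
28.5 inches × 2.54 = 72.39 cm.
13/5 = 2.6 sts per cm; 72.39 × 2.6 = 188.21 sts.
Nearest multiple of 8 → 192.
16 inches = 40.64 cm; × 4.4 = 178.82 → 179 rows.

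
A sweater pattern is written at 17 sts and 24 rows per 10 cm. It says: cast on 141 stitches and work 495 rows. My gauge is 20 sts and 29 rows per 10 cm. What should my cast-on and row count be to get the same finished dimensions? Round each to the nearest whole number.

Stitches: 141 × 20/17 = 165.88 → 166.
Rows: 495 × 29/24 = 598.12 → 598.

Cast on 166 stitches; work 598 rows.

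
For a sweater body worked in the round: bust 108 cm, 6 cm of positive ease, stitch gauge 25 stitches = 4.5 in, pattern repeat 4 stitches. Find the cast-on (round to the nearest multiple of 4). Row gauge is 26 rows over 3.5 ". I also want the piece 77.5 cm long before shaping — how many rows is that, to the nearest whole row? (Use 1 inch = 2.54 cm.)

Finished = 108 + 6 = 114 cm.
114 cm × 1/2.54 = 44.88 inches.
25/4.5 = 5.556 sts per in; 44.88 × 5.556 = 249.34 sts.
Nearest multiple of 4 → 248.
77.5 cm = 30.51 inches; × 7.429 = 226.66 → 227 rows.

Cast on 248 stitches; work 227 rows.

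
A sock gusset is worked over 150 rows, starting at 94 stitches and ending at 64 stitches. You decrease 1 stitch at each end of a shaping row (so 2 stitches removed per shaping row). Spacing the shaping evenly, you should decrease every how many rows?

Decrease every 10th row.

Stitches to remove: |64 − 94| = 30.
Shaping rows needed: 30 / 2 = 15.
150 rows / 15 = every 10 rows.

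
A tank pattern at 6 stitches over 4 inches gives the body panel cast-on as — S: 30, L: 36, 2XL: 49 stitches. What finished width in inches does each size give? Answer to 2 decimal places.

6/4 = 1.5 sts per in.
S: 30 / 1.5 = 20.000 → 20.00 in.
L: 36 / 1.5 = 24.000 → 24.00 in.
2XL: 49 / 1.5 = 32.667 → 32.67 in.

S 20.00 inches; L 24.00 inches; 2XL 32.67 inches.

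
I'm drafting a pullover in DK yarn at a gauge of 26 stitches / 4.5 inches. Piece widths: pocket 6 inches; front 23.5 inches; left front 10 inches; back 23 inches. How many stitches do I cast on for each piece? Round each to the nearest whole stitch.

pocket 35; front 136; left front 58; back 133.

Rate = 26/4.5 = 5.778 sts per in.
pocket: 6 × 5.778 = 34.67 → 35.
front: 23.5 × 5.778 = 135.78 → 136.
left front: 10 × 5.778 = 57.78 → 58.
back: 23 × 5.778 = 132.89 → 133.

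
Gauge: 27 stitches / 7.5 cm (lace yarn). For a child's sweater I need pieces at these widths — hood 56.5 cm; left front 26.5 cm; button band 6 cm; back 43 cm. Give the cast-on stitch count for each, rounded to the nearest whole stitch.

hood 203; left front 95; button band 22; back 155.

Rate = 27/7.5 = 3.6 sts per cm.
hood: 56.5 × 3.6 = 203.40 → 203.
left front: 26.5 × 3.6 = 95.40 → 95.
button band: 6 × 3.6 = 21.60 → 22.
back: 43 × 3.6 = 154.80 → 155.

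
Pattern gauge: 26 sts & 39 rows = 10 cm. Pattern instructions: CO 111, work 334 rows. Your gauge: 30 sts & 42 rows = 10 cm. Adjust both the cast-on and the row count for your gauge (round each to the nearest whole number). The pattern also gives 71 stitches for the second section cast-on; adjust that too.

Stitches: 111 × 30/26 = 128.08 → 128.
Rows: 334 × 42/39 = 359.69 → 360.
second section cast-on: 71 × 30/26 = 81.92 → 82.

Cast on 128 stitches; work 360 rows; second section cast-on 82 stitches.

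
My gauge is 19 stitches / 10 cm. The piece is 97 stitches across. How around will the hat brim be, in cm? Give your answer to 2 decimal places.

19 stitches / 10 cm = 1.9 stitches per cm.
97 / 1.9 = 51.053 cm.

51.05 cm.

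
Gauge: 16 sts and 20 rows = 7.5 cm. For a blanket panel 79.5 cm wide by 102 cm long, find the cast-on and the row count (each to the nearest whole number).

Cast on 170 stitches and work 272 rows.

Stitch gauge = 16/7.5 = 2.133 sts/cm; 79.5 × 2.133 = 169.60 → 170 sts.
Row gauge = 20/7.5 = 2.667 rows/cm; 102 × 2.667 = 272.00 → 272 rows.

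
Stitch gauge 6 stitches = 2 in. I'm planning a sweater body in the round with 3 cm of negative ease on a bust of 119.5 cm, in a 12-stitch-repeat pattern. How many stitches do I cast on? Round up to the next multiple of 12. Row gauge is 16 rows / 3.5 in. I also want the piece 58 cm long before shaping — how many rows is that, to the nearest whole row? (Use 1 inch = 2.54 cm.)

Cast on 144 stitches; work 104 rows.

Finished = 119.5 − 3 = 116.5 cm.
116.5 cm × 1/2.54 = 45.87 inches.
6/2 = 3 sts per in; 45.87 × 3 = 137.60 sts.
Next multiple of 12 → 144.
58 cm = 22.83 inches; × 4.571 = 104.39 → 104 rows.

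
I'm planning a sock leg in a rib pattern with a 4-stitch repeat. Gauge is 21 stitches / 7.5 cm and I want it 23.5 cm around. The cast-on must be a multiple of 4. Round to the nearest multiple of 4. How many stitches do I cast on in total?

Cast on 64 stitches.

21 / 7.5 = 2.8 sts per cm.
23.5 × 2.8 = 65.80 sts.
Nearest multiple of 4: 64.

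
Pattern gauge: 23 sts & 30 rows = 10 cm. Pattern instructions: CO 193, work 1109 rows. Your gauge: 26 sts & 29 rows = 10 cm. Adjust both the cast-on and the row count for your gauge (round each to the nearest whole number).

Stitches: 193 × 26/23 = 218.17 → 218.
Rows: 1109 × 29/30 = 1072.03 → 1072.

Cast on 218 stitches; work 1072 rows.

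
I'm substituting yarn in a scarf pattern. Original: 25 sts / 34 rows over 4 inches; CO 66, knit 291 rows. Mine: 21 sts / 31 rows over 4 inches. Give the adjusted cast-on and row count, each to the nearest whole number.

Cast on 55 stitches; work 265 rows.

Stitches: 66 × 21/25 = 55.44 → 55.
Rows: 291 × 31/34 = 265.32 → 265.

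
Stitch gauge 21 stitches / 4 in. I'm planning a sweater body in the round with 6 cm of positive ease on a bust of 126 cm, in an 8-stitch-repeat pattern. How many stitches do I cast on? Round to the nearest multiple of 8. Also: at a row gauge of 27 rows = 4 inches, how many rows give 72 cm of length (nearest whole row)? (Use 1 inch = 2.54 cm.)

Cast on 272 stitches; work 191 rows.

Finished = 126 + 6 = 132 cm.
132 cm × 1/2.54 = 51.97 inches.
21/4 = 5.25 sts per in; 51.97 × 5.25 = 272.83 sts.
Nearest multiple of 8 → 272.
72 cm = 28.35 inches; × 6.75 = 191.34 → 191 rows.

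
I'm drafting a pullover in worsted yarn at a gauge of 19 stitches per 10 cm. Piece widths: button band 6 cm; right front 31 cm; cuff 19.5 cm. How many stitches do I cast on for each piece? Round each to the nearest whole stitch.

button band 11; right front 59; cuff 37.

Rate = 19/10 = 1.9 sts per cm.
button band: 6 × 1.9 = 11.40 → 11.
right front: 31 × 1.9 = 58.90 → 59.
cuff: 19.5 × 1.9 = 37.05 → 37.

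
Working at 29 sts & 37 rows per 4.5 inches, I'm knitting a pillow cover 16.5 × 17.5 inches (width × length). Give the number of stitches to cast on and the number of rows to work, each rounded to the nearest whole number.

Cast on 106 stitches and work 144 rows.

Stitch gauge = 29/4.5 = 6.444 sts/in; 16.5 × 6.444 = 106.33 → 106 sts.
Row gauge = 37/4.5 = 8.222 rows/in; 17.5 × 8.222 = 143.89 → 144 rows.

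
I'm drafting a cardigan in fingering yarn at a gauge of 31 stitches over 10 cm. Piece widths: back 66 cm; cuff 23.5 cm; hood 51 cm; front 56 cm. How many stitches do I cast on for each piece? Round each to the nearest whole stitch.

Rate = 31/10 = 3.1 sts per cm.
back: 66 × 3.1 = 204.60 → 205.
cuff: 23.5 × 3.1 = 72.85 → 73.
hood: 51 × 3.1 = 158.10 → 158.
front: 56 × 3.1 = 173.60 → 174.

back 205; cuff 73; hood 158; front 174.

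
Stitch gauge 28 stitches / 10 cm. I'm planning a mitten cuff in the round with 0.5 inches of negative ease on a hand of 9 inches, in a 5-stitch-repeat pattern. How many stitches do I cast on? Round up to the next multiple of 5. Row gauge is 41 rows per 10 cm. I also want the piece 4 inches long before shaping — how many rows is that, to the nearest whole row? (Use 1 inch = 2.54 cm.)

Finished = 9 − 0.5 = 8.5 inches.
8.5 inches × 2.54 = 21.59 cm.
28/10 = 2.8 sts per cm; 21.59 × 2.8 = 60.45 sts.
Next multiple of 5 → 65.
4 inches = 10.16 cm; × 4.1 = 41.66 → 42 rows.

Cast on 65 stitches; work 42 rows.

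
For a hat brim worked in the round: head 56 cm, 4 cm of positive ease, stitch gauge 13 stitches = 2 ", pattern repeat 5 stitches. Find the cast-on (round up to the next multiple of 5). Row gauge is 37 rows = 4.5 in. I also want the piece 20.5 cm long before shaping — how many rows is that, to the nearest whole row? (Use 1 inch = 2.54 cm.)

Finished = 56 + 4 = 60 cm.
60 cm × 1/2.54 = 23.62 inches.
13/2 = 6.5 sts per in; 23.62 × 6.5 = 153.54 sts.
Next multiple of 5 → 155.
20.5 cm = 8.07 inches; × 8.222 = 66.36 → 66 rows.

Cast on 155 stitches; work 66 rows.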